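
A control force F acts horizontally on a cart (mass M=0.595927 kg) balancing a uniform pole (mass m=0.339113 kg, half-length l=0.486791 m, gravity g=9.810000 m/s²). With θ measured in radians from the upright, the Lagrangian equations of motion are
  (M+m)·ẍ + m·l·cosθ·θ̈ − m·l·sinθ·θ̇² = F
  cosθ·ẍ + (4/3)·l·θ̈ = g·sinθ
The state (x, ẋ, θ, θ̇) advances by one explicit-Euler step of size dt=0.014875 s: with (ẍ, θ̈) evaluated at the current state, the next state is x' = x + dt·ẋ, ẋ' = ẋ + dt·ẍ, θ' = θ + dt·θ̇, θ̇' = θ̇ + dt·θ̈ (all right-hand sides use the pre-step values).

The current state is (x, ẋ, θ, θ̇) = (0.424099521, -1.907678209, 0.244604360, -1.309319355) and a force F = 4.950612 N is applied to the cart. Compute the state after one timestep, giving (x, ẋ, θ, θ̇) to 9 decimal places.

(0.395722808, -1.812886027, 0.225128235, -1.396572108)

sinθ=0.242172481, cosθ=0.970233214
temp = (F + m·l·θ̇²·sinθ)/(M+m) = (4.950612 + 0.068533505)/0.935040 = 5.367840419
θ̈ = (g·sinθ − cosθ·temp)/(l·(4/3 − m·cos²θ/(M+m))) = -5.865731327
ẍ = temp − m·l·θ̈·cosθ/(M+m) = 6.372583661
Euler: x'=0.424099521+0.014875·-1.907678209=0.395722808, ẋ'=-1.907678209+0.014875·6.372583661=-1.812886027
       θ'=0.244604360+0.014875·-1.309319355=0.225128235, θ̇'=-1.309319355+0.014875·-5.865731327=-1.396572108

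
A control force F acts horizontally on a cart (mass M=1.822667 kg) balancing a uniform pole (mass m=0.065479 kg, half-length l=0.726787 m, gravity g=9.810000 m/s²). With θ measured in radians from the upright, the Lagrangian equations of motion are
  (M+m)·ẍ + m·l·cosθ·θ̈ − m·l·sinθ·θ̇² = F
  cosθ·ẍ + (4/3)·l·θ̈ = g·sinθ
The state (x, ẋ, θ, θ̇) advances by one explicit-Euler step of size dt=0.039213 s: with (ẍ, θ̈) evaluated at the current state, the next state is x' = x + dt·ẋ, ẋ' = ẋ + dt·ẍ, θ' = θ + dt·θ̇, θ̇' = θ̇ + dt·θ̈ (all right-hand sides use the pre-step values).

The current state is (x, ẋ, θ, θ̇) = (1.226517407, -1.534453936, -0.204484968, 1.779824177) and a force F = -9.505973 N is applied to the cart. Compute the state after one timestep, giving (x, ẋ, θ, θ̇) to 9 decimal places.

(1.166346865, -1.735534595, -0.134692723, 1.902394974)

sinθ=-0.203062885, cosθ=0.979165698
temp = (F + m·l·θ̇²·sinθ)/(M+m) = (-9.505973 + -0.030612158)/1.888146 = -5.050766815
θ̈ = (g·sinθ − cosθ·temp)/(l·(4/3 − m·cos²θ/(M+m))) = 3.125769438
ẍ = temp − m·l·θ̈·cosθ/(M+m) = -5.127908078
Euler: x'=1.226517407+0.039213·-1.534453936=1.166346865, ẋ'=-1.534453936+0.039213·-5.127908078=-1.735534595
       θ'=-0.204484968+0.039213·1.779824177=-0.134692723, θ̇'=1.779824177+0.039213·3.125769438=1.902394974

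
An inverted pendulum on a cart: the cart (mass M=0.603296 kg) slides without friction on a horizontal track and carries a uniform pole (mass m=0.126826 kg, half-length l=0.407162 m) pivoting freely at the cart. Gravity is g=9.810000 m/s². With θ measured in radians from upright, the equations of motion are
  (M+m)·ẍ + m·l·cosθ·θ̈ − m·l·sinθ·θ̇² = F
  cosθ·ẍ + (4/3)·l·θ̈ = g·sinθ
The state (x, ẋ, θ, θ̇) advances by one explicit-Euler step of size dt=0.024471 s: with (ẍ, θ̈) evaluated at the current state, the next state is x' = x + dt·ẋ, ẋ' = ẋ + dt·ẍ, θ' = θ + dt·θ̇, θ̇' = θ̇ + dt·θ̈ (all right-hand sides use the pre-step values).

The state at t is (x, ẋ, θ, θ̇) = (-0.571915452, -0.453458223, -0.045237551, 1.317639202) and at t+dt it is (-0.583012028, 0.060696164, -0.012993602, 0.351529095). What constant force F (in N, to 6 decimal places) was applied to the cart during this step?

ẍ = (ẋ'−ẋ)/dt = (0.060696164−-0.453458223)/0.024471 = 21.010763
θ̈ = (θ̇'−θ̇)/dt = (0.351529095−1.317639202)/0.024471 = -39.479797
sinθ=-0.045222, cosθ=0.998977
F = (M+m)·ẍ + m·l·cosθ·θ̈ − m·l·sinθ·θ̇² = 15.340420 + -2.036601 − -0.004054 = 13.307874

F = 13.307874 N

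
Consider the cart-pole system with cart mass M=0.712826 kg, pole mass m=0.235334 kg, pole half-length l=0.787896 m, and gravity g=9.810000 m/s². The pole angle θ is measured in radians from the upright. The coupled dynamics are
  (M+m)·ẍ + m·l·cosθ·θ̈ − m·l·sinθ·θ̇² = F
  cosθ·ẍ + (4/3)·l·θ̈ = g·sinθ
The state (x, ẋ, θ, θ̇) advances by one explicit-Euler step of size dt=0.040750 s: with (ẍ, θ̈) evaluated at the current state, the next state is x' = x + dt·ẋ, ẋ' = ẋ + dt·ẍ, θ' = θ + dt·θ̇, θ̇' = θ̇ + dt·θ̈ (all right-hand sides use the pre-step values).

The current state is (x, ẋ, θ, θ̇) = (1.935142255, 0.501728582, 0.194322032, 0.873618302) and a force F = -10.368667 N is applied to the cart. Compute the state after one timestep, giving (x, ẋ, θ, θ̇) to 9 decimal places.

sinθ=0.193101372, cosθ=0.981178812
temp = (F + m·l·θ̇²·sinθ)/(M+m) = (-10.368667 + 0.027326397)/0.948160 = -10.906746333
θ̈ = (g·sinθ − cosθ·temp)/(l·(4/3 − m·cos²θ/(M+m))) = 14.607822064
ẍ = temp − m·l·θ̈·cosθ/(M+m) = -13.709633232
Euler: x'=1.935142255+0.040750·0.501728582=1.955587695, ẋ'=0.501728582+0.040750·-13.709633232=-0.056938972
       θ'=0.194322032+0.040750·0.873618302=0.229921978, θ̇'=0.873618302+0.040750·14.607822064=1.468887051

(1.955587695, -0.056938972, 0.229921978, 1.468887051)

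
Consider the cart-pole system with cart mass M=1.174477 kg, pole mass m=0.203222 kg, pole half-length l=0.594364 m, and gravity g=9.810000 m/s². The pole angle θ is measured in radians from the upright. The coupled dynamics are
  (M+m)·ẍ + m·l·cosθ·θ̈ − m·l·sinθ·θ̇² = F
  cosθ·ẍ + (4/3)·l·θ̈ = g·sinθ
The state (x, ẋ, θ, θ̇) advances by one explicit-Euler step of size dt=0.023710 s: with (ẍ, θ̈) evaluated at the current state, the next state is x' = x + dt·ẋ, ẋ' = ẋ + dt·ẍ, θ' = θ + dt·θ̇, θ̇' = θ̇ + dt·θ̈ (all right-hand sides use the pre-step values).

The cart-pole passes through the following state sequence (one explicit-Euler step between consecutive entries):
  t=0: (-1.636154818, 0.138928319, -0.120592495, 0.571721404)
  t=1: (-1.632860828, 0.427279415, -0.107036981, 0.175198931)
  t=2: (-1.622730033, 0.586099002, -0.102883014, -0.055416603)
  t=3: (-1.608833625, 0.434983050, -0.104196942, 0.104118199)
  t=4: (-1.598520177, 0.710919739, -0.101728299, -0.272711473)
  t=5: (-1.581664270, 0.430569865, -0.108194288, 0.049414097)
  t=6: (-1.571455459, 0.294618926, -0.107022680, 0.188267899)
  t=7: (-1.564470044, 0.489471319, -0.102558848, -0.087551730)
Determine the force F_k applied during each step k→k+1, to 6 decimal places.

F_0 = 14.754381 N
F_1 = 8.060685 N
F_2 = -7.972308 N
F_3 = 14.124477 N
F_4 = -14.656618 N
F_5 = -7.196328 N
F_6 = 9.925506 N

step 0→1:
  ẍ = (ẋ'−ẋ)/dt = (0.427279415−0.138928319)/0.023710 = 12.161581
  θ̈ = (θ̇'−θ̇)/dt = (0.175198931−0.571721404)/0.023710 = -16.723850
  sinθ=-0.120300, cosθ=0.992738
  F = (M+m)·ẍ + m·l·cosθ·θ̈ − m·l·sinθ·θ̇² = 16.754999 + -2.005367 − -0.004750 = 14.754381
step 1→2:
  ẍ = (ẋ'−ẋ)/dt = (0.586099002−0.427279415)/0.023710 = 6.698422
  θ̈ = (θ̇'−θ̇)/dt = (-0.055416603−0.175198931)/0.023710 = -9.726509
  sinθ=-0.106833, cosθ=0.994277
  F = (M+m)·ẍ + m·l·cosθ·θ̈ − m·l·sinθ·θ̇² = 9.228409 + -1.168120 − -0.000396 = 8.060685
step 2→3:
  ẍ = (ẋ'−ẋ)/dt = (0.434983050−0.586099002)/0.023710 = -6.373511
  θ̈ = (θ̇'−θ̇)/dt = (0.104118199−-0.055416603)/0.023710 = 6.728587
  sinθ=-0.102702, cosθ=0.994712
  F = (M+m)·ẍ + m·l·cosθ·θ̈ − m·l·sinθ·θ̇² = -8.780780 + 0.808434 − -0.000038 = -7.972308
step 3→4:
  ẍ = (ẋ'−ẋ)/dt = (0.710919739−0.434983050)/0.023710 = 11.637988
  θ̈ = (θ̇'−θ̇)/dt = (-0.272711473−0.104118199)/0.023710 = -15.893280
  sinθ=-0.104008, cosθ=0.994576
  F = (M+m)·ẍ + m·l·cosθ·θ̈ − m·l·sinθ·θ̇² = 16.033644 + -1.909303 − -0.000136 = 14.124477
step 4→5:
  ẍ = (ẋ'−ẋ)/dt = (0.430569865−0.710919739)/0.023710 = -11.824120
  θ̈ = (θ̇'−θ̇)/dt = (0.049414097−-0.272711473)/0.023710 = 13.586064
  sinθ=-0.101553, cosθ=0.994830
  F = (M+m)·ẍ + m·l·cosθ·θ̈ − m·l·sinθ·θ̇² = -16.290078 + 1.632547 − -0.000912 = -14.656618
step 5→6:
  ẍ = (ẋ'−ẋ)/dt = (0.294618926−0.430569865)/0.023710 = -5.733907
  θ̈ = (θ̇'−θ̇)/dt = (0.188267899−0.049414097)/0.023710 = 5.856339
  sinθ=-0.107983, cosθ=0.994153
  F = (M+m)·ẍ + m·l·cosθ·θ̈ − m·l·sinθ·θ̇² = -7.899598 + 0.703238 − -0.000032 = -7.196328
step 6→7:
  ẍ = (ẋ'−ẋ)/dt = (0.489471319−0.294618926)/0.023710 = 8.218152
  θ̈ = (θ̇'−θ̇)/dt = (-0.087551730−0.188267899)/0.023710 = -11.633051
  sinθ=-0.106818, cosθ=0.994279
  F = (M+m)·ẍ + m·l·cosθ·θ̈ − m·l·sinθ·θ̇² = 11.322140 + -1.397092 − -0.000457 = 9.925506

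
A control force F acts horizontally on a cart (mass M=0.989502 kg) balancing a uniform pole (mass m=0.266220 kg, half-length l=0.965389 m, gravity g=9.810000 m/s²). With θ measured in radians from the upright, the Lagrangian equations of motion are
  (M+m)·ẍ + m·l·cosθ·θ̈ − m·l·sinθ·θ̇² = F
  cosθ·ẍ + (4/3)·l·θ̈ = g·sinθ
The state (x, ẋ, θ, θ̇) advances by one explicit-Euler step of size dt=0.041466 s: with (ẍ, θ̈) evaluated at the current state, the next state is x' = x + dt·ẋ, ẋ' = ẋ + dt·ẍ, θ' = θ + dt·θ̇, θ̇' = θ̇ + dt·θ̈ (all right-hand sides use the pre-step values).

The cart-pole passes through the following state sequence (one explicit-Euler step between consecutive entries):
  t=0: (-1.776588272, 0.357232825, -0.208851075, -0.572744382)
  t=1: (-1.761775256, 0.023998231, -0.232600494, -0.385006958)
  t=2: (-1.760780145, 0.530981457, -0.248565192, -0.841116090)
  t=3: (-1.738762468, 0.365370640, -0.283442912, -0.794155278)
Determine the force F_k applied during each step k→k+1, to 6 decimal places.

F_0 = -8.935611 N
F_1 = 12.611011 N
F_2 = -4.688372 N

step 0→1:
  ẍ = (ẋ'−ẋ)/dt = (0.023998231−0.357232825)/0.041466 = -8.036333
  θ̈ = (θ̇'−θ̇)/dt = (-0.385006958−-0.572744382)/0.041466 = 4.527503
  sinθ=-0.207336, cosθ=0.978270
  F = (M+m)·ẍ + m·l·cosθ·θ̈ − m·l·sinθ·θ̇² = -10.091400 + 1.138310 − -0.017480 = -8.935611
step 1→2:
  ẍ = (ẋ'−ẋ)/dt = (0.530981457−0.023998231)/0.041466 = 12.226480
  θ̈ = (θ̇'−θ̇)/dt = (-0.841116090−-0.385006958)/0.041466 = -10.999593
  sinθ=-0.230509, cosθ=0.973070
  F = (M+m)·ẍ + m·l·cosθ·θ̈ − m·l·sinθ·θ̇² = 15.353060 + -2.750831 − -0.008781 = 12.611011
step 2→3:
  ẍ = (ẋ'−ẋ)/dt = (0.365370640−0.530981457)/0.041466 = -3.993894
  θ̈ = (θ̇'−θ̇)/dt = (-0.794155278−-0.841116090)/0.041466 = 1.132514
  sinθ=-0.246014, cosθ=0.969266
  F = (M+m)·ẍ + m·l·cosθ·θ̈ − m·l·sinθ·θ̇² = -5.015221 + 0.282117 − -0.044732 = -4.688372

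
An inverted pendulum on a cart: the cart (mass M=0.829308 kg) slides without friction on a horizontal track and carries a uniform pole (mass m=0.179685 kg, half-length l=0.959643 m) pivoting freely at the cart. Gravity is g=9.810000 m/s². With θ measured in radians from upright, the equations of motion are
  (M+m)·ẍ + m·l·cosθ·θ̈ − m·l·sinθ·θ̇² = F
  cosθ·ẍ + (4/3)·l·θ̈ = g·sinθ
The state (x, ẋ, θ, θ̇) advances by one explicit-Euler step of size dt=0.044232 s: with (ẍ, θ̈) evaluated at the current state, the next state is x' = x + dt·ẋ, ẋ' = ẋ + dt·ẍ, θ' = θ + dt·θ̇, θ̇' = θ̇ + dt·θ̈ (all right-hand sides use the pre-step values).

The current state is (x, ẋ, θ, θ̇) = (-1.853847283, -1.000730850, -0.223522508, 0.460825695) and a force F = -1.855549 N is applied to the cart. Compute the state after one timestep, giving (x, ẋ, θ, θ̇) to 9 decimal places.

(-1.898111610, -1.079965563, -0.203139266, 0.446038333)

sinθ=-0.221665869, cosθ=0.975122681
temp = (F + m·l·θ̇²·sinθ)/(M+m) = (-1.855549 + -0.008116966)/1.008993 = -1.847055397
θ̈ = (g·sinθ − cosθ·temp)/(l·(4/3 − m·cos²θ/(M+m))) = -0.334313655
ẍ = temp − m·l·θ̈·cosθ/(M+m) = -1.791343654
Euler: x'=-1.853847283+0.044232·-1.000730850=-1.898111610, ẋ'=-1.000730850+0.044232·-1.791343654=-1.079965563
       θ'=-0.223522508+0.044232·0.460825695=-0.203139266, θ̇'=0.460825695+0.044232·-0.334313655=0.446038333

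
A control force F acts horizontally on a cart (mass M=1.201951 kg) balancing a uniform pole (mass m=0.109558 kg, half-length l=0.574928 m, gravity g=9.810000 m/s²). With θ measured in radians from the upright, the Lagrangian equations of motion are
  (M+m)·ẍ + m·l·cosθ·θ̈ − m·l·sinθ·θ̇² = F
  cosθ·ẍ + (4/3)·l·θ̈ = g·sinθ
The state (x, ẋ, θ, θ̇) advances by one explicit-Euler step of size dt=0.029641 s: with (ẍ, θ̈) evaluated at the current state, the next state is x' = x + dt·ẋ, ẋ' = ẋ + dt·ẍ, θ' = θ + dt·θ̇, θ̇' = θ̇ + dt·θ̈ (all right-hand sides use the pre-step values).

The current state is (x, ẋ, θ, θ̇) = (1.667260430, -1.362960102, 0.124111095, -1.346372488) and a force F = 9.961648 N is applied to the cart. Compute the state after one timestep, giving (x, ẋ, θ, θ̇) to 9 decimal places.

(1.626860930, -1.125062136, 0.084203268, -1.607368458)

sinθ=0.123792715, cosθ=0.992308099
temp = (F + m·l·θ̇²·sinθ)/(M+m) = (9.961648 + 0.014134586)/1.311509 = 7.606339405
θ̈ = (g·sinθ − cosθ·temp)/(l·(4/3 − m·cos²θ/(M+m))) = -8.805234984
ẍ = temp − m·l·θ̈·cosθ/(M+m) = 8.025976398
Euler: x'=1.667260430+0.029641·-1.362960102=1.626860930, ẋ'=-1.362960102+0.029641·8.025976398=-1.125062136
       θ'=0.124111095+0.029641·-1.346372488=0.084203268, θ̇'=-1.346372488+0.029641·-8.805234984=-1.607368458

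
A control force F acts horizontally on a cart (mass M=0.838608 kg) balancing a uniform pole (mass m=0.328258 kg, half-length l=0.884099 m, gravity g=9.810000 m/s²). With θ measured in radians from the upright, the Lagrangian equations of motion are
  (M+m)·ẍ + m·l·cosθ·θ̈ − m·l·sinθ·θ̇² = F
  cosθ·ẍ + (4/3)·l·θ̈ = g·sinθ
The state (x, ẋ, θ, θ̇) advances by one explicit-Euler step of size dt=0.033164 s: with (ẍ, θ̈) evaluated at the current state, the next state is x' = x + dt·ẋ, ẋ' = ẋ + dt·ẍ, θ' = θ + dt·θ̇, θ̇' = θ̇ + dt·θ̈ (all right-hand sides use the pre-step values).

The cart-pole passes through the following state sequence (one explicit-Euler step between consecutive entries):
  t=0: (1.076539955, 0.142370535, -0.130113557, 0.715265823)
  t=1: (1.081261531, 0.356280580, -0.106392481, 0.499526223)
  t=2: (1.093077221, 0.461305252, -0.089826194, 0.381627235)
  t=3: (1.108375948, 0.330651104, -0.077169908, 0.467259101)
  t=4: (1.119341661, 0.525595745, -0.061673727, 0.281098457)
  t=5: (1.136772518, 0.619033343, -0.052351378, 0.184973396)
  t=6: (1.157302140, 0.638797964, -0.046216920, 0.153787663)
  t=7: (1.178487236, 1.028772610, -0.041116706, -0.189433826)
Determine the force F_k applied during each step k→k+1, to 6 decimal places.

F_0 = 5.673686 N
F_1 = 2.677073 N
F_2 = -3.846909 N
F_3 = 5.239745 N
F_4 = 2.449414 N
F_5 = 0.423405 N
F_6 = 10.721199 N

step 0→1:
  ẍ = (ẋ'−ẋ)/dt = (0.356280580−0.142370535)/0.033164 = 6.450068
  θ̈ = (θ̇'−θ̇)/dt = (0.499526223−0.715265823)/0.033164 = -6.505235
  sinθ=-0.129747, cosθ=0.991547
  F = (M+m)·ẍ + m·l·cosθ·θ̈ − m·l·sinθ·θ̇² = 7.526365 + -1.871943 − -0.019264 = 5.673686
step 1→2:
  ẍ = (ẋ'−ẋ)/dt = (0.461305252−0.356280580)/0.033164 = 3.166828
  θ̈ = (θ̇'−θ̇)/dt = (0.381627235−0.499526223)/0.033164 = -3.555029
  sinθ=-0.106192, cosθ=0.994346
  F = (M+m)·ẍ + m·l·cosθ·θ̈ − m·l·sinθ·θ̇² = 3.695264 + -1.025880 − -0.007690 = 2.677073
step 2→3:
  ẍ = (ẋ'−ẋ)/dt = (0.330651104−0.461305252)/0.033164 = -3.939638
  θ̈ = (θ̇'−θ̇)/dt = (0.467259101−0.381627235)/0.033164 = 2.582073
  sinθ=-0.089705, cosθ=0.995968
  F = (M+m)·ẍ + m·l·cosθ·θ̈ − m·l·sinθ·θ̇² = -4.597029 + 0.746329 − -0.003792 = -3.846909
step 3→4:
  ẍ = (ẋ'−ẋ)/dt = (0.525595745−0.330651104)/0.033164 = 5.878200
  θ̈ = (θ̇'−θ̇)/dt = (0.281098457−0.467259101)/0.033164 = -5.613335
  sinθ=-0.077093, cosθ=0.997024
  F = (M+m)·ẍ + m·l·cosθ·θ̈ − m·l·sinθ·θ̇² = 6.859072 + -1.624212 − -0.004885 = 5.239745
step 4→5:
  ẍ = (ẋ'−ẋ)/dt = (0.619033343−0.525595745)/0.033164 = 2.817441
  θ̈ = (θ̇'−θ̇)/dt = (0.184973396−0.281098457)/0.033164 = -2.898476
  sinθ=-0.061635, cosθ=0.998099
  F = (M+m)·ẍ + m·l·cosθ·θ̈ − m·l·sinθ·θ̇² = 3.287576 + -0.839575 − -0.001413 = 2.449414
step 5→6:
  ẍ = (ẋ'−ẋ)/dt = (0.638797964−0.619033343)/0.033164 = 0.595966
  θ̈ = (θ̇'−θ̇)/dt = (0.153787663−0.184973396)/0.033164 = -0.940349
  sinθ=-0.052327, cosθ=0.998630
  F = (M+m)·ẍ + m·l·cosθ·θ̈ − m·l·sinθ·θ̇² = 0.695413 + -0.272527 − -0.000520 = 0.423405
step 6→7:
  ẍ = (ẋ'−ẋ)/dt = (1.028772610−0.638797964)/0.033164 = 11.758975
  θ̈ = (θ̇'−θ̇)/dt = (-0.189433826−0.153787663)/0.033164 = -10.349219
  sinθ=-0.046200, cosθ=0.998932
  F = (M+m)·ẍ + m·l·cosθ·θ̈ − m·l·sinθ·θ̇² = 13.721148 + -3.000266 − -0.000317 = 10.721199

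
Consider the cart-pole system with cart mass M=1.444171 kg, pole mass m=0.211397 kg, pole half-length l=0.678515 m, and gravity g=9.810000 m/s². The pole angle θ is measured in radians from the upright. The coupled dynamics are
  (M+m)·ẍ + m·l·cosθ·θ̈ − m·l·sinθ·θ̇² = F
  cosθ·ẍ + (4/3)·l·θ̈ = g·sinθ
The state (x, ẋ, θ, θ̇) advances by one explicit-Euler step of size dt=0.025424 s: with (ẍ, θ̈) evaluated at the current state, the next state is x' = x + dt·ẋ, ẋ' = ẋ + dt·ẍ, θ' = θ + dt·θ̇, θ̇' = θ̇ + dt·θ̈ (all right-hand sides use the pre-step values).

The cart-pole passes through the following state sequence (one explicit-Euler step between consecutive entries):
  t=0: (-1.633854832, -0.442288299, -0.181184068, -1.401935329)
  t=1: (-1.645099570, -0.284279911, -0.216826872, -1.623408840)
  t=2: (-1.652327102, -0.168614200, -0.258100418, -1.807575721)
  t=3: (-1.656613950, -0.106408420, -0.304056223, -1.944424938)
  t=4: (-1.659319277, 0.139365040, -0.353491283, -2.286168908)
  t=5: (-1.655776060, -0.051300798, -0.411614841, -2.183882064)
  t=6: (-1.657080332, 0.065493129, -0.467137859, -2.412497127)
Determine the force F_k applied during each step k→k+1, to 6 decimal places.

step 0→1:
  ẍ = (ẋ'−ẋ)/dt = (-0.284279911−-0.442288299)/0.025424 = 6.214930
  θ̈ = (θ̇'−θ̇)/dt = (-1.623408840−-1.401935329)/0.025424 = -8.711199
  sinθ=-0.180194, cosθ=0.983631
  F = (M+m)·ẍ + m·l·cosθ·θ̈ − m·l·sinθ·θ̇² = 10.289240 + -1.229047 − -0.050799 = 9.110992
step 1→2:
  ẍ = (ẋ'−ẋ)/dt = (-0.168614200−-0.284279911)/0.025424 = 4.549469
  θ̈ = (θ̇'−θ̇)/dt = (-1.807575721−-1.623408840)/0.025424 = -7.243820
  sinθ=-0.215132, cosθ=0.976585
  F = (M+m)·ẍ + m·l·cosθ·θ̈ − m·l·sinθ·θ̇² = 7.531956 + -1.014696 − -0.081324 = 6.598584
step 2→3:
  ẍ = (ẋ'−ẋ)/dt = (-0.106408420−-0.168614200)/0.025424 = 2.446735
  θ̈ = (θ̇'−θ̇)/dt = (-1.944424938−-1.807575721)/0.025424 = -5.382678
  sinθ=-0.255244, cosθ=0.966877
  F = (M+m)·ẍ + m·l·cosθ·θ̈ − m·l·sinθ·θ̇² = 4.050735 + -0.746496 − -0.119621 = 3.423860
step 3→4:
  ẍ = (ẋ'−ẋ)/dt = (0.139365040−-0.106408420)/0.025424 = 9.666986
  θ̈ = (θ̇'−θ̇)/dt = (-2.286168908−-1.944424938)/0.025424 = -13.441786
  sinθ=-0.299393, cosθ=0.954130
  F = (M+m)·ẍ + m·l·cosθ·θ̈ − m·l·sinθ·θ̇² = 16.004353 + -1.839597 − -0.162361 = 14.327117
step 4→5:
  ẍ = (ẋ'−ẋ)/dt = (-0.051300798−0.139365040)/0.025424 = -7.499443
  θ̈ = (θ̇'−θ̇)/dt = (-2.183882064−-2.286168908)/0.025424 = 4.023240
  sinθ=-0.346175, cosθ=0.938170
  F = (M+m)·ẍ + m·l·cosθ·θ̈ − m·l·sinθ·θ̇² = -12.415838 + 0.541397 − -0.259520 = -11.614921
step 5→6:
  ẍ = (ẋ'−ẋ)/dt = (0.065493129−-0.051300798)/0.025424 = 4.593845
  θ̈ = (θ̇'−θ̇)/dt = (-2.412497127−-2.183882064)/0.025424 = -8.992097
  sinθ=-0.400090, cosθ=0.916476
  F = (M+m)·ẍ + m·l·cosθ·θ̈ − m·l·sinθ·θ̇² = 7.605424 + -1.182062 − -0.273700 = 6.697061

F_0 = 9.110992 N
F_1 = 6.598584 N
F_2 = 3.423860 N
F_3 = 14.327117 N
F_4 = -11.614921 N
F_5 = 6.697061 N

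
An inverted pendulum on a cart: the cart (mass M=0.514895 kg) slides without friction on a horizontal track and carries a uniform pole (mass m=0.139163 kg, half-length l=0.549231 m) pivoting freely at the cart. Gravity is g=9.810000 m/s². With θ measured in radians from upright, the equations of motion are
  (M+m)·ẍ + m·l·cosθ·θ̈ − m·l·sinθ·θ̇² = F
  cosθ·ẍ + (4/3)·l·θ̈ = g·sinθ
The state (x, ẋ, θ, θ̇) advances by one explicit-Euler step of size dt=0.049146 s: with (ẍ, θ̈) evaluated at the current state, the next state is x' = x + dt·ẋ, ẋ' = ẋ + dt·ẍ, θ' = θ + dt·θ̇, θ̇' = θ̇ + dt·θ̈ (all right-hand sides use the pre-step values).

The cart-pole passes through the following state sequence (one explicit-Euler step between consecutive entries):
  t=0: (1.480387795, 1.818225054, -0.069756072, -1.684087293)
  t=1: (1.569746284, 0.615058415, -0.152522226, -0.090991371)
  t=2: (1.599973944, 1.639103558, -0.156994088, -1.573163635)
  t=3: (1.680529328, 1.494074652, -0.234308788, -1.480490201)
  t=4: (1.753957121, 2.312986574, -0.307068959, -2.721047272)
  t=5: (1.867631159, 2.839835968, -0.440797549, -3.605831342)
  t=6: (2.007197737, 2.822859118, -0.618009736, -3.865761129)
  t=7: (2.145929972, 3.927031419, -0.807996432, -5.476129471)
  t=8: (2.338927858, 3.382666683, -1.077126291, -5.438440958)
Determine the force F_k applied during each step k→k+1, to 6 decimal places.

F_0 = -13.525614 N
F_1 = 11.350231 N
F_2 = -1.758183 N
F_3 = 9.060744 N
F_4 = 5.870951 N
F_5 = -0.167535 N
F_6 = 13.315433 N
F_7 = -5.547221 N

step 0→1:
  ẍ = (ẋ'−ẋ)/dt = (0.615058415−1.818225054)/0.049146 = -24.481476
  θ̈ = (θ̇'−θ̇)/dt = (-0.090991371−-1.684087293)/0.049146 = 32.415576
  sinθ=-0.069700, cosθ=0.997568
  F = (M+m)·ẍ + m·l·cosθ·θ̈ − m·l·sinθ·θ̇² = -16.012305 + 2.471582 − -0.015109 = -13.525614
step 1→2:
  ẍ = (ẋ'−ẋ)/dt = (1.639103558−0.615058415)/0.049146 = 20.836795
  θ̈ = (θ̇'−θ̇)/dt = (-1.573163635−-0.090991371)/0.049146 = -30.158553
  sinθ=-0.151932, cosθ=0.988391
  F = (M+m)·ẍ + m·l·cosθ·θ̈ − m·l·sinθ·θ̇² = 13.628473 + -2.278338 − -0.000096 = 11.350231
step 2→3:
  ẍ = (ẋ'−ẋ)/dt = (1.494074652−1.639103558)/0.049146 = -2.950981
  θ̈ = (θ̇'−θ̇)/dt = (-1.480490201−-1.573163635)/0.049146 = 1.885676
  sinθ=-0.156350, cosθ=0.987702
  F = (M+m)·ẍ + m·l·cosθ·θ̈ − m·l·sinθ·θ̇² = -1.930113 + 0.142355 − -0.029575 = -1.758183
step 3→4:
  ẍ = (ẋ'−ẋ)/dt = (2.312986574−1.494074652)/0.049146 = 16.662840
  θ̈ = (θ̇'−θ̇)/dt = (-2.721047272−-1.480490201)/0.049146 = -25.242280
  sinθ=-0.232171, cosθ=0.972675
  F = (M+m)·ẍ + m·l·cosθ·θ̈ − m·l·sinθ·θ̇² = 10.898464 + -1.876615 − -0.038895 = 9.060744
step 4→5:
  ẍ = (ẋ'−ẋ)/dt = (2.839835968−2.312986574)/0.049146 = 10.720087
  θ̈ = (θ̇'−θ̇)/dt = (-3.605831342−-2.721047272)/0.049146 = -18.003176
  sinθ=-0.302266, cosθ=0.953224
  F = (M+m)·ẍ + m·l·cosθ·θ̈ − m·l·sinθ·θ̇² = 7.011559 + -1.311664 − -0.171057 = 5.870951
step 5→6:
  ẍ = (ẋ'−ẋ)/dt = (2.822859118−2.839835968)/0.049146 = -0.345437
  θ̈ = (θ̇'−θ̇)/dt = (-3.865761129−-3.605831342)/0.049146 = -5.288931
  sinθ=-0.426661, cosθ=0.904412
  F = (M+m)·ẍ + m·l·cosθ·θ̈ − m·l·sinθ·θ̇² = -0.225936 + -0.365606 − -0.424006 = -0.167535
step 6→7:
  ẍ = (ẋ'−ẋ)/dt = (3.927031419−2.822859118)/0.049146 = 22.467186
  θ̈ = (θ̇'−θ̇)/dt = (-5.476129471−-3.865761129)/0.049146 = -32.767028
  sinθ=-0.579414, cosθ=0.815033
  F = (M+m)·ẍ + m·l·cosθ·θ̈ − m·l·sinθ·θ̇² = 14.694842 + -2.041227 − -0.661817 = 13.315433
step 7→8:
  ẍ = (ẋ'−ẋ)/dt = (3.382666683−3.927031419)/0.049146 = -11.076481
  θ̈ = (θ̇'−θ̇)/dt = (-5.438440958−-5.476129471)/0.049146 = 0.766868
  sinθ=-0.722904, cosθ=0.690948
  F = (M+m)·ẍ + m·l·cosθ·θ̈ − m·l·sinθ·θ̇² = -7.244661 + 0.040499 − -1.656941 = -5.547221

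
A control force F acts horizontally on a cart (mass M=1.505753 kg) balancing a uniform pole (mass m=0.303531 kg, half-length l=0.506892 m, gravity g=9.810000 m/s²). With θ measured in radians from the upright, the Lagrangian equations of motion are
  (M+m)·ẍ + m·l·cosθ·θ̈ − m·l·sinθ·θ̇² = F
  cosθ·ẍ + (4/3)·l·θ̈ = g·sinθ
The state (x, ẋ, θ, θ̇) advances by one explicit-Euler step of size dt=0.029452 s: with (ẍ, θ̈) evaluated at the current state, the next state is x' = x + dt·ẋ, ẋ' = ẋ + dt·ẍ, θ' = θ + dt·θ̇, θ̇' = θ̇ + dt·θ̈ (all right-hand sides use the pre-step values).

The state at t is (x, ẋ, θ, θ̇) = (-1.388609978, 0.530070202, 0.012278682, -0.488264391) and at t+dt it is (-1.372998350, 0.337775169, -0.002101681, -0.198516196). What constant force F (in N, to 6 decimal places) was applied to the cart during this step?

F = -10.299913 N

ẍ = (ẋ'−ẋ)/dt = (0.337775169−0.530070202)/0.029452 = -6.529099
θ̈ = (θ̇'−θ̇)/dt = (-0.198516196−-0.488264391)/0.029452 = 9.837980
sinθ=0.012278, cosθ=0.999925
F = (M+m)·ẍ + m·l·cosθ·θ̈ − m·l·sinθ·θ̇² = -11.812995 + 1.513532 − 0.000450 = -10.299913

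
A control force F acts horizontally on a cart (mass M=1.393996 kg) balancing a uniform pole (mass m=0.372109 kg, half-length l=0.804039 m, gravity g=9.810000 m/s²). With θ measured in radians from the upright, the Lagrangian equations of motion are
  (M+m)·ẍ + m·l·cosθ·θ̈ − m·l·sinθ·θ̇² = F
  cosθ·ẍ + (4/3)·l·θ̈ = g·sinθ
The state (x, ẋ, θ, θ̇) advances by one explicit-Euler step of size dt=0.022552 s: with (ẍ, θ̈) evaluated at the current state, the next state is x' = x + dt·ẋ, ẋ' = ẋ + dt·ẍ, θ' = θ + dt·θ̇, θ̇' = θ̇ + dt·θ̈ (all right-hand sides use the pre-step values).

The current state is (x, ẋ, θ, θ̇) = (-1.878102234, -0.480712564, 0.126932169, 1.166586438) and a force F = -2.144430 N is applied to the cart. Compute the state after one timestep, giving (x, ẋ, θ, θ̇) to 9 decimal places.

(-1.888943264, -0.517556096, 0.153241026, 1.226801455)

sinθ=0.126591593, cosθ=0.991954923
temp = (F + m·l·θ̇²·sinθ)/(M+m) = (-2.144430 + 0.051544936)/1.766105 = -1.185028673
θ̈ = (g·sinθ − cosθ·temp)/(l·(4/3 − m·cos²θ/(M+m))) = 2.670052174
ẍ = temp − m·l·θ̈·cosθ/(M+m) = -1.633714606
Euler: x'=-1.878102234+0.022552·-0.480712564=-1.888943264, ẋ'=-0.480712564+0.022552·-1.633714606=-0.517556096
       θ'=0.126932169+0.022552·1.166586438=0.153241026, θ̇'=1.166586438+0.022552·2.670052174=1.226801455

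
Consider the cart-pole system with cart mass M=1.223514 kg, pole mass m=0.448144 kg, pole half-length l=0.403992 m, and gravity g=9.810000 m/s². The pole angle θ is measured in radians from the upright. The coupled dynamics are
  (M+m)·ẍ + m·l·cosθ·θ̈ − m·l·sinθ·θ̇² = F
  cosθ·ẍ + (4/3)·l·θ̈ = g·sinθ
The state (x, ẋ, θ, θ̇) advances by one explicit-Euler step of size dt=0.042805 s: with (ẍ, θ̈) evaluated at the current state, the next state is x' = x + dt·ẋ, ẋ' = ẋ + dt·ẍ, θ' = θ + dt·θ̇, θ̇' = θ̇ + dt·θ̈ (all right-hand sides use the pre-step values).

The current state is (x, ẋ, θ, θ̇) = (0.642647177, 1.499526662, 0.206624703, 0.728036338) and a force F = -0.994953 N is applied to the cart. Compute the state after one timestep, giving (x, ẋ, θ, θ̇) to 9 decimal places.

(0.706834416, 1.447599614, 0.237788298, 0.982320461)

sinθ=0.205157574, cosθ=0.978728956
temp = (F + m·l·θ̇²·sinθ)/(M+m) = (-0.994953 + 0.019687203)/1.671658 = -0.583412275
θ̈ = (g·sinθ − cosθ·temp)/(l·(4/3 − m·cos²θ/(M+m))) = 5.940523846
ẍ = temp − m·l·θ̈·cosθ/(M+m) = -1.213107067
Euler: x'=0.642647177+0.042805·1.499526662=0.706834416, ẋ'=1.499526662+0.042805·-1.213107067=1.447599614
       θ'=0.206624703+0.042805·0.728036338=0.237788298, θ̇'=0.728036338+0.042805·5.940523846=0.982320461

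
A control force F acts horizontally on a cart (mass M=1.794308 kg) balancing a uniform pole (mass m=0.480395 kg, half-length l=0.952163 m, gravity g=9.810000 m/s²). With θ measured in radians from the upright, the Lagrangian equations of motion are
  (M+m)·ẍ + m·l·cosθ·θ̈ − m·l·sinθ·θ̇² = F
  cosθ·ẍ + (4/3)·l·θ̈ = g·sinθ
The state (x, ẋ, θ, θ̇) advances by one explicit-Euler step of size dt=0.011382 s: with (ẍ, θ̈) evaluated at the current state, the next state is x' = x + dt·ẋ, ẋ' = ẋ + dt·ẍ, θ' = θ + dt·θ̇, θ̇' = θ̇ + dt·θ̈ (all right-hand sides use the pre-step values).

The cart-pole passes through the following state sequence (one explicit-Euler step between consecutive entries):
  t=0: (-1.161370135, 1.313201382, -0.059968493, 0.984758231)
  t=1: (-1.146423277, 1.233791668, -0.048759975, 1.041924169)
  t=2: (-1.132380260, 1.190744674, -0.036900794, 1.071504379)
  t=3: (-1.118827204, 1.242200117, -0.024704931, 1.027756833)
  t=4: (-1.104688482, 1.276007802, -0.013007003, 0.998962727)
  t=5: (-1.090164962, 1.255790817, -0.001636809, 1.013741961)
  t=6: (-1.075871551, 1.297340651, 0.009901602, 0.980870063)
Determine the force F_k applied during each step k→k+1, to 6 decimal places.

step 0→1:
  ẍ = (ẋ'−ẋ)/dt = (1.233791668−1.313201382)/0.011382 = -6.976780
  θ̈ = (θ̇'−θ̇)/dt = (1.041924169−0.984758231)/0.011382 = 5.022486
  sinθ=-0.059933, cosθ=0.998202
  F = (M+m)·ẍ + m·l·cosθ·θ̈ − m·l·sinθ·θ̇² = -15.870103 + 2.293228 − -0.026585 = -13.550291
step 1→2:
  ẍ = (ẋ'−ẋ)/dt = (1.190744674−1.233791668)/0.011382 = -3.782024
  θ̈ = (θ̇'−θ̇)/dt = (1.071504379−1.041924169)/0.011382 = 2.598859
  sinθ=-0.048741, cosθ=0.998811
  F = (M+m)·ẍ + m·l·cosθ·θ̈ − m·l·sinθ·θ̇² = -8.602981 + 1.187342 − -0.024203 = -7.391435
step 2→3:
  ẍ = (ẋ'−ẋ)/dt = (1.242200117−1.190744674)/0.011382 = 4.520773
  θ̈ = (θ̇'−θ̇)/dt = (1.027756833−1.071504379)/0.011382 = -3.843573
  sinθ=-0.036892, cosθ=0.999319
  F = (M+m)·ẍ + m·l·cosθ·θ̈ − m·l·sinθ·θ̇² = 10.283417 + -1.756909 − -0.019375 = 8.545883
step 3→4:
  ẍ = (ẋ'−ẋ)/dt = (1.276007802−1.242200117)/0.011382 = 2.970276
  θ̈ = (θ̇'−θ̇)/dt = (0.998962727−1.027756833)/0.011382 = -2.529793
  sinθ=-0.024702, cosθ=0.999695
  F = (M+m)·ẍ + m·l·cosθ·θ̈ − m·l·sinθ·θ̇² = 6.756496 + -1.156811 − -0.011935 = 5.611621
step 4→5:
  ẍ = (ẋ'−ẋ)/dt = (1.255790817−1.276007802)/0.011382 = -1.776224
  θ̈ = (θ̇'−θ̇)/dt = (1.013741961−0.998962727)/0.011382 = 1.298474
  sinθ=-0.013007, cosθ=0.999915
  F = (M+m)·ẍ + m·l·cosθ·θ̈ − m·l·sinθ·θ̇² = -4.040383 + 0.593891 − -0.005937 = -3.440555
step 5→6:
  ẍ = (ẋ'−ẋ)/dt = (1.297340651−1.255790817)/0.011382 = 3.650486
  θ̈ = (θ̇'−θ̇)/dt = (0.980870063−1.013741961)/0.011382 = -2.888060
  sinθ=-0.001637, cosθ=0.999999
  F = (M+m)·ẍ + m·l·cosθ·θ̈ − m·l·sinθ·θ̇² = 8.303772 + -1.321038 − -0.000769 = 6.983503

F_0 = -13.550291 N
F_1 = -7.391435 N
F_2 = 8.545883 N
F_3 = 5.611621 N
F_4 = -3.440555 N
F_5 = 6.983503 N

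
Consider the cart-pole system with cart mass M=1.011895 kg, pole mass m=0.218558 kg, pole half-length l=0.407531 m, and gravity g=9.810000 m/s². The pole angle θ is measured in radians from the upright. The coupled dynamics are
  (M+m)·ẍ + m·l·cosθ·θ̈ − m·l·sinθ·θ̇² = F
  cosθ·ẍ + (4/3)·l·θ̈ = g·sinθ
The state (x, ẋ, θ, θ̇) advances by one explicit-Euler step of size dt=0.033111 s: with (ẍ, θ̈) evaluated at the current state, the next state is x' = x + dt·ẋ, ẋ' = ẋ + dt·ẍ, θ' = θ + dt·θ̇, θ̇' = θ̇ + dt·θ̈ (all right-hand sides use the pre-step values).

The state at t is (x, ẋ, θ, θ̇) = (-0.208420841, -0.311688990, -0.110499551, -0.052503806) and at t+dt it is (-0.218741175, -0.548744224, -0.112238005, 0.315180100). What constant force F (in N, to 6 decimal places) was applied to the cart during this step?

F = -7.826247 N

ẍ = (ẋ'−ẋ)/dt = (-0.548744224−-0.311688990)/0.033111 = -7.159410
θ̈ = (θ̇'−θ̇)/dt = (0.315180100−-0.052503806)/0.033111 = 11.104585
sinθ=-0.110275, cosθ=0.993901
F = (M+m)·ẍ + m·l·cosθ·θ̈ − m·l·sinθ·θ̇² = -8.809318 + 0.983044 − -0.000027 = -7.826247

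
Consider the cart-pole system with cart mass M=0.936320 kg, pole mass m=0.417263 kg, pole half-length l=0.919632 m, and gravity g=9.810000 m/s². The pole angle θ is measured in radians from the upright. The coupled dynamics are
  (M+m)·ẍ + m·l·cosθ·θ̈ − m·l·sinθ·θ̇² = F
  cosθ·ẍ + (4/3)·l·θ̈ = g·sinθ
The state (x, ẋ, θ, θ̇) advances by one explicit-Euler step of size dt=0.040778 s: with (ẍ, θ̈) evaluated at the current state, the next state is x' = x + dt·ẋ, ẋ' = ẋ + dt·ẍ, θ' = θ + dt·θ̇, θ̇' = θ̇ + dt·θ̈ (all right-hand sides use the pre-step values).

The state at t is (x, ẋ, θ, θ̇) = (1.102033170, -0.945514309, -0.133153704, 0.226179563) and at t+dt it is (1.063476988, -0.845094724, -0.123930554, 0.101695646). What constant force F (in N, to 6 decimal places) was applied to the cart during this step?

F = 2.174882 N

ẍ = (ẋ'−ẋ)/dt = (-0.845094724−-0.945514309)/0.040778 = 2.462592
θ̈ = (θ̇'−θ̇)/dt = (0.101695646−0.226179563)/0.040778 = -3.052722
sinθ=-0.132761, cosθ=0.991148
F = (M+m)·ẍ + m·l·cosθ·θ̈ − m·l·sinθ·θ̇² = 3.333323 + -1.161047 − -0.002606 = 2.174882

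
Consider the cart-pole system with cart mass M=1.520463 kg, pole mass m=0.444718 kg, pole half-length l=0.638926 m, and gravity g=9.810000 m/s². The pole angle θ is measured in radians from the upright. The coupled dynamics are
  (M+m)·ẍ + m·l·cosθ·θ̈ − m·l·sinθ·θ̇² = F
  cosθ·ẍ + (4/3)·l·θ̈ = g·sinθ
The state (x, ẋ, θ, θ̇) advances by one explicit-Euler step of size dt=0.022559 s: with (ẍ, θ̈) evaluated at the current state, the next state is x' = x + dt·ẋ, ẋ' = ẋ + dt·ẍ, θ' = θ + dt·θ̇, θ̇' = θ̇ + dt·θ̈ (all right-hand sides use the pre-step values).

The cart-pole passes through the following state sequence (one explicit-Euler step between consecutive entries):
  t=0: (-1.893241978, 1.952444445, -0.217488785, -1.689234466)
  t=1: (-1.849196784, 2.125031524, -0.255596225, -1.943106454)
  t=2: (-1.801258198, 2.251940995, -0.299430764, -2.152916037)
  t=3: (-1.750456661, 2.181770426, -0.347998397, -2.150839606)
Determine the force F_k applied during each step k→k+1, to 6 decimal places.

step 0→1:
  ẍ = (ẋ'−ẋ)/dt = (2.125031524−1.952444445)/0.022559 = 7.650476
  θ̈ = (θ̇'−θ̇)/dt = (-1.943106454−-1.689234466)/0.022559 = -11.253690
  sinθ=-0.215778, cosθ=0.976442
  F = (M+m)·ẍ + m·l·cosθ·θ̈ − m·l·sinθ·θ̇² = 15.034569 + -3.122316 − -0.174954 = 12.087207
step 1→2:
  ẍ = (ẋ'−ẋ)/dt = (2.251940995−2.125031524)/0.022559 = 5.625669
  θ̈ = (θ̇'−θ̇)/dt = (-2.152916037−-1.943106454)/0.022559 = -9.300482
  sinθ=-0.252822, cosθ=0.967513
  F = (M+m)·ẍ + m·l·cosθ·θ̈ − m·l·sinθ·θ̇² = 11.055458 + -2.556804 − -0.271234 = 8.769888
step 2→3:
  ẍ = (ẋ'−ẋ)/dt = (2.181770426−2.251940995)/0.022559 = -3.110535
  θ̈ = (θ̇'−θ̇)/dt = (-2.150839606−-2.152916037)/0.022559 = 0.092044
  sinθ=-0.294976, cosθ=0.955505
  F = (M+m)·ẍ + m·l·cosθ·θ̈ − m·l·sinθ·θ̇² = -6.112765 + 0.024990 − -0.388487 = -5.699288

F_0 = 12.087207 N
F_1 = 8.769888 N
F_2 = -5.699288 N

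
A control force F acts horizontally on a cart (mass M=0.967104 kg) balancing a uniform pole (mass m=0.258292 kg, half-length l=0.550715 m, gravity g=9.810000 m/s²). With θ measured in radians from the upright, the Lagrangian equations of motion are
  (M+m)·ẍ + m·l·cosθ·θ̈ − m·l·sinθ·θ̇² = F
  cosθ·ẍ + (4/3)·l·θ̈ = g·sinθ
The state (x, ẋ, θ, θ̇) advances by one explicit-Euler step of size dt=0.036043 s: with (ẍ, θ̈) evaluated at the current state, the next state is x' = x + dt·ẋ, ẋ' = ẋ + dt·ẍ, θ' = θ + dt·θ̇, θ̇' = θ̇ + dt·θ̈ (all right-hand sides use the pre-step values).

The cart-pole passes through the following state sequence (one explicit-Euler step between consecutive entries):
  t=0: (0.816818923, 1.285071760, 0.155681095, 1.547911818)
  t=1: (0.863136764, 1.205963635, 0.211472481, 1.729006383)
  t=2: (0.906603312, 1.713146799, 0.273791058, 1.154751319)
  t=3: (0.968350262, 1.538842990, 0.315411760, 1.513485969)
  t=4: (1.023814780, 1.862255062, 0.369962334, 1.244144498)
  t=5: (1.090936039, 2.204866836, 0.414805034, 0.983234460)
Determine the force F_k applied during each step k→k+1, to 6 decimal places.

F_0 = -2.036323 N
F_1 = 14.938206 N
F_2 = -4.614267 N
F_3 = 9.883812 N
F_4 = 10.608535 N

step 0→1:
  ẍ = (ẋ'−ẋ)/dt = (1.205963635−1.285071760)/0.036043 = -2.194826
  θ̈ = (θ̇'−θ̇)/dt = (1.729006383−1.547911818)/0.036043 = 5.024403
  sinθ=0.155053, cosθ=0.987906
  F = (M+m)·ẍ + m·l·cosθ·θ̈ − m·l·sinθ·θ̇² = -2.689531 + 0.706054 − 0.052846 = -2.036323
step 1→2:
  ẍ = (ẋ'−ẋ)/dt = (1.713146799−1.205963635)/0.036043 = 14.071613
  θ̈ = (θ̇'−θ̇)/dt = (1.154751319−1.729006383)/0.036043 = -15.932499
  sinθ=0.209900, cosθ=0.977723
  F = (M+m)·ẍ + m·l·cosθ·θ̈ − m·l·sinθ·θ̇² = 17.243299 + -2.215836 − 0.089257 = 14.938206
step 2→3:
  ẍ = (ẋ'−ẋ)/dt = (1.538842990−1.713146799)/0.036043 = -4.835996
  θ̈ = (θ̇'−θ̇)/dt = (1.513485969−1.154751319)/0.036043 = 9.952963
  sinθ=0.270383, cosθ=0.962753
  F = (M+m)·ẍ + m·l·cosθ·θ̈ − m·l·sinθ·θ̇² = -5.926010 + 1.363029 − 0.051285 = -4.614267
step 3→4:
  ẍ = (ẋ'−ẋ)/dt = (1.862255062−1.538842990)/0.036043 = 8.972951
  θ̈ = (θ̇'−θ̇)/dt = (1.244144498−1.513485969)/0.036043 = -7.472782
  sinθ=0.310208, cosθ=0.950669
  F = (M+m)·ẍ + m·l·cosθ·θ̈ − m·l·sinθ·θ̇² = 10.995418 + -1.010530 − 0.101076 = 9.883812
step 4→5:
  ẍ = (ẋ'−ẋ)/dt = (2.204866836−1.862255062)/0.036043 = 9.505640
  θ̈ = (θ̇'−θ̇)/dt = (0.983234460−1.244144498)/0.036043 = -7.238855
  sinθ=0.361580, cosθ=0.932341
  F = (M+m)·ẍ + m·l·cosθ·θ̈ − m·l·sinθ·θ̇² = 11.648173 + -0.960025 − 0.079613 = 10.608535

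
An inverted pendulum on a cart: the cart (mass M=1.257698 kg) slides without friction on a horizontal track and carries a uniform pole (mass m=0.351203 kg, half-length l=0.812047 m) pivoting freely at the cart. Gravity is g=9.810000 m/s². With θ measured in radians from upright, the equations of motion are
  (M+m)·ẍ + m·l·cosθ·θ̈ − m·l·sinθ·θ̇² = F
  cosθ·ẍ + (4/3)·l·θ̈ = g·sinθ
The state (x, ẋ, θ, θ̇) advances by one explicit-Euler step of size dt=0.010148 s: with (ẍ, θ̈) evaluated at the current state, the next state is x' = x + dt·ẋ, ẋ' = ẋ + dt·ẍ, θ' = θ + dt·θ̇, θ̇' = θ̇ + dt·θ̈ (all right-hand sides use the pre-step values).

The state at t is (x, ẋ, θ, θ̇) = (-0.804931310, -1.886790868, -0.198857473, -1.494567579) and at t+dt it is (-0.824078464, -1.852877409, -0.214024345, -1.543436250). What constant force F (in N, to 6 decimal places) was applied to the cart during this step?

ẍ = (ẋ'−ẋ)/dt = (-1.852877409−-1.886790868)/0.010148 = 3.341886
θ̈ = (θ̇'−θ̇)/dt = (-1.543436250−-1.494567579)/0.010148 = -4.815596
sinθ=-0.197549, cosθ=0.980293
F = (M+m)·ẍ + m·l·cosθ·θ̈ − m·l·sinθ·θ̇² = 5.376764 + -1.346311 − -0.125848 = 4.156301

F = 4.156301 N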